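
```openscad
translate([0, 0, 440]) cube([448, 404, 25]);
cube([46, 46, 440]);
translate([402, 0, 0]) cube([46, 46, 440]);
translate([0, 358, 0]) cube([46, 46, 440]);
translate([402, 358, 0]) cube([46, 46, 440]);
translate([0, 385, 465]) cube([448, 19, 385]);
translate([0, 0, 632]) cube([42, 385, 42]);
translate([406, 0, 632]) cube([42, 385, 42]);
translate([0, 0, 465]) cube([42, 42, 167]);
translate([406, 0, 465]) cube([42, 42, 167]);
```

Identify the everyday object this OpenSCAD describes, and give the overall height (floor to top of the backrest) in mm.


A chair. The overall height is 850 mm.

A slab on four corner posts with a tall panel at the back — a chair. The seat slab sits at z = 440 with thickness 25, and the 385 mm backrest starts at the seat top, so the overall height is 440 + 25 + 385 = 850 mm.


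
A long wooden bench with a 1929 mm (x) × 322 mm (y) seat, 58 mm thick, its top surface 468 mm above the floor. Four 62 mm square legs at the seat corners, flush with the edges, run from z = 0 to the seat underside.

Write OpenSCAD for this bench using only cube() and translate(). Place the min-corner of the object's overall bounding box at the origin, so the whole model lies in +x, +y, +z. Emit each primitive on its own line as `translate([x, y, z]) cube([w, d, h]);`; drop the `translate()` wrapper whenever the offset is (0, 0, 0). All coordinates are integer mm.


translate([0, 0, 410]) cube([1929, 322, 58]);
cube([62, 62, 410]);
translate([0, 260, 0]) cube([62, 62, 410]);
translate([1867, 0, 0]) cube([62, 62, 410]);
translate([1867, 260, 0]) cube([62, 62, 410]);


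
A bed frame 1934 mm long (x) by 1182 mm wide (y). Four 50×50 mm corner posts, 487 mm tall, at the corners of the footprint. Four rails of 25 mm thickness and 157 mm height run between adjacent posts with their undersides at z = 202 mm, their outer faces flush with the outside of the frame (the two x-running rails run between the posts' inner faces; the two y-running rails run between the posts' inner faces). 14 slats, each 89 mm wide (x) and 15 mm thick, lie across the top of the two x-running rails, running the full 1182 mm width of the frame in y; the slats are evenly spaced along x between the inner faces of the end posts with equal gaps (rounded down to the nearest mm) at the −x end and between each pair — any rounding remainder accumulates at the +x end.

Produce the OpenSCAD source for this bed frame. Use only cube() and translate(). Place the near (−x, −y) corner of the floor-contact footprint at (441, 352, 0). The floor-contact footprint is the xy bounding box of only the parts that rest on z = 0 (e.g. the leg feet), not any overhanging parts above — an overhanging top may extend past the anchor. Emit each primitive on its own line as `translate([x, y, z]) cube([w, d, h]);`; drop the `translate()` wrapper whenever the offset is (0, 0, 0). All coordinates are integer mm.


translate([441, 352, 0]) cube([50, 50, 487]);
translate([441, 1484, 0]) cube([50, 50, 487]);
translate([2325, 352, 0]) cube([50, 50, 487]);
translate([2325, 1484, 0]) cube([50, 50, 487]);
translate([491, 352, 202]) cube([1834, 25, 157]);
translate([491, 1509, 202]) cube([1834, 25, 157]);
translate([441, 402, 202]) cube([25, 1082, 157]);
translate([2350, 402, 202]) cube([25, 1082, 157]);
translate([530, 352, 359]) cube([89, 1182, 15]);
translate([658, 352, 359]) cube([89, 1182, 15]);
translate([786, 352, 359]) cube([89, 1182, 15]);
translate([914, 352, 359]) cube([89, 1182, 15]);
translate([1042, 352, 359]) cube([89, 1182, 15]);
translate([1170, 352, 359]) cube([89, 1182, 15]);
translate([1298, 352, 359]) cube([89, 1182, 15]);
translate([1426, 352, 359]) cube([89, 1182, 15]);
translate([1554, 352, 359]) cube([89, 1182, 15]);
translate([1682, 352, 359]) cube([89, 1182, 15]);
translate([1810, 352, 359]) cube([89, 1182, 15]);
translate([1938, 352, 359]) cube([89, 1182, 15]);
translate([2066, 352, 359]) cube([89, 1182, 15]);
translate([2194, 352, 359]) cube([89, 1182, 15]);


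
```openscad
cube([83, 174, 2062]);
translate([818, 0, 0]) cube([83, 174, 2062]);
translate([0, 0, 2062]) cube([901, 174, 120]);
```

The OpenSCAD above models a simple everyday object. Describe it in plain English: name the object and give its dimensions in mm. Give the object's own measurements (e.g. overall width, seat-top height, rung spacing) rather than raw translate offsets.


A door frame. The clear opening is 735 mm wide and 2062 mm high. Two 83 mm wide jambs, 174 mm deep, stand either side of the opening from the floor to the top of the opening. A 120 mm thick head sits across the top of both jambs, spanning the full outside width of the frame.


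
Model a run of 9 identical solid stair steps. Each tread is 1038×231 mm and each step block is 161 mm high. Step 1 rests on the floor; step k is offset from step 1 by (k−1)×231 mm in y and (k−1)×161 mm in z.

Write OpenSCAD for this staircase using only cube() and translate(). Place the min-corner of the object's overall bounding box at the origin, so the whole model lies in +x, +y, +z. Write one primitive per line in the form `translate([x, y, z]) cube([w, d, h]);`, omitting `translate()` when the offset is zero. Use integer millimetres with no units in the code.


cube([1038, 231, 161]);
translate([0, 231, 161]) cube([1038, 231, 161]);
translate([0, 462, 322]) cube([1038, 231, 161]);
translate([0, 693, 483]) cube([1038, 231, 161]);
translate([0, 924, 644]) cube([1038, 231, 161]);
translate([0, 1155, 805]) cube([1038, 231, 161]);
translate([0, 1386, 966]) cube([1038, 231, 161]);
translate([0, 1617, 1127]) cube([1038, 231, 161]);
translate([0, 1848, 1288]) cube([1038, 231, 161]);


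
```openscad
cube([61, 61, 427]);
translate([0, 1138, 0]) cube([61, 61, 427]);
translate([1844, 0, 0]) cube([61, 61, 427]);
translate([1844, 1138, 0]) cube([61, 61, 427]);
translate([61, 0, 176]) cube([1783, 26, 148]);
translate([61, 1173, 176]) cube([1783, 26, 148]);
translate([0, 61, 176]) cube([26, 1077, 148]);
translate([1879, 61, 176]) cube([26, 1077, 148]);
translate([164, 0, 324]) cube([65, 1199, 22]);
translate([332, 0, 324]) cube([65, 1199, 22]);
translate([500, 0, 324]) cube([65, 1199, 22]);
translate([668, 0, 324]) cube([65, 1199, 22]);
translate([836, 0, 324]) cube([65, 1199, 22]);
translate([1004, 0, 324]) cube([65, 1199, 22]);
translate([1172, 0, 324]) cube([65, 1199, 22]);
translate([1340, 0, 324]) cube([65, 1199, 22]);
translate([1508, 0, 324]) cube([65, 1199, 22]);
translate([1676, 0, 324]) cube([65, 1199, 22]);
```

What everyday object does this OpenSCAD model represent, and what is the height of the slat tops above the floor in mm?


A bed frame. The slat-top height is 346 mm.

Four posts, four rails, and a row of slats — a bed frame. Slats sit on the rails at z = 176 + 148 = 324; with slat thickness 22, the top is 346 mm.


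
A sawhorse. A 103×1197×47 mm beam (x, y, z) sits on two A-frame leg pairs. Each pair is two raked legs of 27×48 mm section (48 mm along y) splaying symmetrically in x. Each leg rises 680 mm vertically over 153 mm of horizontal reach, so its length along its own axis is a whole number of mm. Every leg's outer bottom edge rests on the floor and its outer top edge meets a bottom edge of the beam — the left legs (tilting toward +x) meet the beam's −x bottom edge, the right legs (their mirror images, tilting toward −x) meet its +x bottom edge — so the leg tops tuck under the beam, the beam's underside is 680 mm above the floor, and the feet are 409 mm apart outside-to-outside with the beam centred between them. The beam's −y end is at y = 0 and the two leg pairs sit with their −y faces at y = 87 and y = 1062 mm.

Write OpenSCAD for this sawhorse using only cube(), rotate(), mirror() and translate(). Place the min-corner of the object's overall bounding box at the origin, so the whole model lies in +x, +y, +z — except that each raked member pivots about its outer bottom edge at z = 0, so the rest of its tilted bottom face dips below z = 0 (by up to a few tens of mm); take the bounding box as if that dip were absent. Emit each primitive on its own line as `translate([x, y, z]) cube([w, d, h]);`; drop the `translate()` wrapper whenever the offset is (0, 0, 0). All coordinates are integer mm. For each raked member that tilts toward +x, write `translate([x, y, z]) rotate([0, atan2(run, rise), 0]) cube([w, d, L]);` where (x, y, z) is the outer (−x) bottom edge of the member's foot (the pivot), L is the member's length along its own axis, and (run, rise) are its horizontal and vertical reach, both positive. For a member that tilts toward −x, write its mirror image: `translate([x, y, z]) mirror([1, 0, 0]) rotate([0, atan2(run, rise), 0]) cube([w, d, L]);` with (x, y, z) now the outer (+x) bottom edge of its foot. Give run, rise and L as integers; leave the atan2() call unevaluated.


translate([153, 0, 680]) cube([103, 1197, 47]);
translate([0, 87, 0]) rotate([0, atan2(153, 680), 0]) cube([27, 48, 697]);
translate([409, 87, 0]) mirror([1, 0, 0]) rotate([0, atan2(153, 680), 0]) cube([27, 48, 697]);
translate([0, 1062, 0]) rotate([0, atan2(153, 680), 0]) cube([27, 48, 697]);
translate([409, 1062, 0]) mirror([1, 0, 0]) rotate([0, atan2(153, 680), 0]) cube([27, 48, 697]);


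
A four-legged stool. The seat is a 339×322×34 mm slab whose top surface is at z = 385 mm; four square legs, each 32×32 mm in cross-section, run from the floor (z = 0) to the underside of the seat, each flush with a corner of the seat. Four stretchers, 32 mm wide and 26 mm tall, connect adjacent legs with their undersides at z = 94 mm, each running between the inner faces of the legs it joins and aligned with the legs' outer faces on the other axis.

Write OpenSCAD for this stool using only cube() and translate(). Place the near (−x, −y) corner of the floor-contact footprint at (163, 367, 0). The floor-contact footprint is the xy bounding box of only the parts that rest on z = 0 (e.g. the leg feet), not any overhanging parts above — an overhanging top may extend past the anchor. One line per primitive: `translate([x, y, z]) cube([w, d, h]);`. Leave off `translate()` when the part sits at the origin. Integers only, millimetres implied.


translate([163, 367, 351]) cube([339, 322, 34]);
translate([163, 367, 0]) cube([32, 32, 351]);
translate([470, 367, 0]) cube([32, 32, 351]);
translate([163, 657, 0]) cube([32, 32, 351]);
translate([470, 657, 0]) cube([32, 32, 351]);
translate([195, 367, 94]) cube([275, 32, 26]);
translate([195, 657, 94]) cube([275, 32, 26]);
translate([163, 399, 94]) cube([32, 258, 26]);
translate([470, 399, 94]) cube([32, 258, 26]);


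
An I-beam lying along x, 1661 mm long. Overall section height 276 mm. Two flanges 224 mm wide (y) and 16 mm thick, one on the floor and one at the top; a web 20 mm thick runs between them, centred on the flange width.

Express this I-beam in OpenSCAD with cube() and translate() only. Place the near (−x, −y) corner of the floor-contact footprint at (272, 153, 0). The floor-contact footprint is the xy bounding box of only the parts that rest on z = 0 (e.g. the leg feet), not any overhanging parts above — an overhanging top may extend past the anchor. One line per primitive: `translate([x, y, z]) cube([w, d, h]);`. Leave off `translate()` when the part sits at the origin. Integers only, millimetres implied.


translate([272, 153, 0]) cube([1661, 224, 16]);
translate([272, 255, 16]) cube([1661, 20, 244]);
translate([272, 153, 260]) cube([1661, 224, 16]);


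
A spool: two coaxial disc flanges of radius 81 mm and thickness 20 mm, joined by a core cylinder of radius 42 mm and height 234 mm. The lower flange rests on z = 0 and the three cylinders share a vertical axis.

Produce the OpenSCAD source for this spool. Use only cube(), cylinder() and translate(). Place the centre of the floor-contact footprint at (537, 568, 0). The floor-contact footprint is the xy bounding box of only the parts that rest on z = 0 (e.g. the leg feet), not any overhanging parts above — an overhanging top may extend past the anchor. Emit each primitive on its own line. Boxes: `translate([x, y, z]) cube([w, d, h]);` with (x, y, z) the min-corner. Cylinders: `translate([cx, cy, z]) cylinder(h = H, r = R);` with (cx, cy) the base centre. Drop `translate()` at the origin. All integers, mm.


translate([537, 568, 0]) cylinder(h = 20, r = 81);
translate([537, 568, 20]) cylinder(h = 234, r = 42);
translate([537, 568, 254]) cylinder(h = 20, r = 81);


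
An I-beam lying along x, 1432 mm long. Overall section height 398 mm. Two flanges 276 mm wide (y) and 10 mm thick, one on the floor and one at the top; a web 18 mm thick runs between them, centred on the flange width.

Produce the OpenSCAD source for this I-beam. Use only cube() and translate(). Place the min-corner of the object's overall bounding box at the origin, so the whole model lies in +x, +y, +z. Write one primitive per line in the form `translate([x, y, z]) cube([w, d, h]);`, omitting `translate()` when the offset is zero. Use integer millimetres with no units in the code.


cube([1432, 276, 10]);
translate([0, 129, 10]) cube([1432, 18, 378]);
translate([0, 0, 388]) cube([1432, 276, 10]);


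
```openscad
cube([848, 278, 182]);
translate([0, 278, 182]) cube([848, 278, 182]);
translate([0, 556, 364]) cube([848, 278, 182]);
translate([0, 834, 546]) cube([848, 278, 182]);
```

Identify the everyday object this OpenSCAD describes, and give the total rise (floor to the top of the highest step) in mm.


A staircase. The total rise is 728 mm.

4 identical blocks, each offset up and back from the previous — a staircase. Each step is 182 mm tall and there are 4 of them, so the total rise is 4 × 182 = 728 mm.


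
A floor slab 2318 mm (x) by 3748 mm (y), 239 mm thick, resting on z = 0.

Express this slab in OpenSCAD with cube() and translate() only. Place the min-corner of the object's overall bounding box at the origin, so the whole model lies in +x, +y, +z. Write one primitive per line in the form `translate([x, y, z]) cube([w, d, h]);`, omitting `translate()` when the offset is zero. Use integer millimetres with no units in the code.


cube([2318, 3748, 239]);


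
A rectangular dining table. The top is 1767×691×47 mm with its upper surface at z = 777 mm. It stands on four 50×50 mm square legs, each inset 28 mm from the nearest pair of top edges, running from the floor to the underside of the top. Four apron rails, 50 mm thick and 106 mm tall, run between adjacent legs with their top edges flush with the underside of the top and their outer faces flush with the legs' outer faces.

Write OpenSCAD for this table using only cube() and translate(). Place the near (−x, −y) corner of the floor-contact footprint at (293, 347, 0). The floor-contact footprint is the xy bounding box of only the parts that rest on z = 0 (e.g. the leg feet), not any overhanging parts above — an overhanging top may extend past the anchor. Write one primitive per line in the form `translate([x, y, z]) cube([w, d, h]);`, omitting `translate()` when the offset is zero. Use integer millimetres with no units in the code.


// leg_h = 777 - 47 = 730
// apron z = 730 - 106 = 624
translate([265, 319, 730]) cube([1767, 691, 47]);
translate([293, 347, 0]) cube([50, 50, 730]);
translate([1954, 347, 0]) cube([50, 50, 730]);
translate([293, 932, 0]) cube([50, 50, 730]);
translate([1954, 932, 0]) cube([50, 50, 730]);
translate([343, 347, 624]) cube([1611, 50, 106]);
translate([343, 932, 624]) cube([1611, 50, 106]);
translate([293, 397, 624]) cube([50, 535, 106]);
translate([1954, 397, 624]) cube([50, 535, 106]);


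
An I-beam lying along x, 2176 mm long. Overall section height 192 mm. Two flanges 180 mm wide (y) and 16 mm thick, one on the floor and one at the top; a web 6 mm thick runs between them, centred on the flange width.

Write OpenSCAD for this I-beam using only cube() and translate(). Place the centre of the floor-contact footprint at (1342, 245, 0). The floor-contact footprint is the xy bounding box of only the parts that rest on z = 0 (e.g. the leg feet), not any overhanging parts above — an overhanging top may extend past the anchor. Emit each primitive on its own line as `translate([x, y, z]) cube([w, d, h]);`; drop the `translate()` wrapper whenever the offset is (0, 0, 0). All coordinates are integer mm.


translate([254, 155, 0]) cube([2176, 180, 16]);
translate([254, 242, 16]) cube([2176, 6, 160]);
translate([254, 155, 176]) cube([2176, 180, 16]);


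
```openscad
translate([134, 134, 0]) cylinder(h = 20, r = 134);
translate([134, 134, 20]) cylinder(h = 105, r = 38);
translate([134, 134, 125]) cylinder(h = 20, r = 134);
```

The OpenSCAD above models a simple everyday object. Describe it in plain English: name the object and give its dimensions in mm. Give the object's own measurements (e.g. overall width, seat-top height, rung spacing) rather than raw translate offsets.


A spool: two coaxial disc flanges of radius 134 mm and thickness 20 mm, joined by a core cylinder of radius 38 mm and height 105 mm. The lower flange rests on z = 0 and the three cylinders share a vertical axis.


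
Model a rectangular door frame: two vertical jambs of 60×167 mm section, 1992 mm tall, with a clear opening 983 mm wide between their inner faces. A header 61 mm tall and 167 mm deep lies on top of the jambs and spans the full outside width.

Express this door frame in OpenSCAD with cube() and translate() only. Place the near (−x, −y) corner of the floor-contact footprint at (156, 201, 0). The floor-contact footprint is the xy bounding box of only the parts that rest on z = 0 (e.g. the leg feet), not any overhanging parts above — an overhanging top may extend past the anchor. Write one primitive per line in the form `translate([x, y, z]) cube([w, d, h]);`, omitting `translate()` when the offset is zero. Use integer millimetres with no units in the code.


translate([156, 201, 0]) cube([60, 167, 1992]);
translate([1199, 201, 0]) cube([60, 167, 1992]);
translate([156, 201, 1992]) cube([1103, 167, 61]);


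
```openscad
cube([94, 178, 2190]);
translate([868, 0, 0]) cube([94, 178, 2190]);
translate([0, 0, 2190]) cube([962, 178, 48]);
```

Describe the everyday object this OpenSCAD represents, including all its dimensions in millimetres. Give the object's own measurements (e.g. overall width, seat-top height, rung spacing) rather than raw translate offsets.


A door frame. The clear opening is 774 mm wide and 2190 mm high. Two 94 mm wide jambs, 178 mm deep, stand either side of the opening from the floor to the top of the opening. A 48 mm thick head sits across the top of both jambs, spanning the full outside width of the frame.


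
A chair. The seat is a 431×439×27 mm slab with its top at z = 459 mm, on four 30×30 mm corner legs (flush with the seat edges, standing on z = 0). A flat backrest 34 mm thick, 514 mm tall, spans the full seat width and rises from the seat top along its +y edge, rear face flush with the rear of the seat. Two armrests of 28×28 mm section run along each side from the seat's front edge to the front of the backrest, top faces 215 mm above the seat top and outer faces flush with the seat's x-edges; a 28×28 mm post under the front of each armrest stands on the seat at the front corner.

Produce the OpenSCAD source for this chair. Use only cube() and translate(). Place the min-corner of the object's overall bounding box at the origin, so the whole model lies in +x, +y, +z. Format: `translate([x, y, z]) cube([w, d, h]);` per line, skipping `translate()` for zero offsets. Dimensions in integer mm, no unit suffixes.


translate([0, 0, 432]) cube([431, 439, 27]);
cube([30, 30, 432]);
translate([401, 0, 0]) cube([30, 30, 432]);
translate([0, 409, 0]) cube([30, 30, 432]);
translate([401, 409, 0]) cube([30, 30, 432]);
translate([0, 405, 459]) cube([431, 34, 514]);
translate([0, 0, 646]) cube([28, 405, 28]);
translate([403, 0, 646]) cube([28, 405, 28]);
translate([0, 0, 459]) cube([28, 28, 187]);
translate([403, 0, 459]) cube([28, 28, 187]);


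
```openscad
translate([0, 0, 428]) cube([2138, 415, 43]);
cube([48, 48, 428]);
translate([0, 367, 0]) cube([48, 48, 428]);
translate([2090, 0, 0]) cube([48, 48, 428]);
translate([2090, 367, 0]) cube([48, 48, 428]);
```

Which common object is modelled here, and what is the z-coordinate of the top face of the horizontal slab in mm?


A bench. The seat-top height is 471 mm.

A long slab on four corner posts — a bench. The slab sits at z = 428 with thickness 43, so the top is 428 + 43 = 471 mm.


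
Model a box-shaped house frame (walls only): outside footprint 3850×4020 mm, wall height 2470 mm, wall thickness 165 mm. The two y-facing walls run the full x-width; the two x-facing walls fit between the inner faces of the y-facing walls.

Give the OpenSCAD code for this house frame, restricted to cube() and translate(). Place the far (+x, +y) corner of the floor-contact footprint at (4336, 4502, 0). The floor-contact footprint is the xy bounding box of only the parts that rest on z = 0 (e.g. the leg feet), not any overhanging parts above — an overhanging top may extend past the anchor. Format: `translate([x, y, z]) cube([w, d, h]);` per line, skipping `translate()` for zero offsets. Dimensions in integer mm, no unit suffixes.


translate([486, 482, 0]) cube([3850, 165, 2470]);
translate([486, 4337, 0]) cube([3850, 165, 2470]);
translate([486, 647, 0]) cube([165, 3690, 2470]);
translate([4171, 647, 0]) cube([165, 3690, 2470]);


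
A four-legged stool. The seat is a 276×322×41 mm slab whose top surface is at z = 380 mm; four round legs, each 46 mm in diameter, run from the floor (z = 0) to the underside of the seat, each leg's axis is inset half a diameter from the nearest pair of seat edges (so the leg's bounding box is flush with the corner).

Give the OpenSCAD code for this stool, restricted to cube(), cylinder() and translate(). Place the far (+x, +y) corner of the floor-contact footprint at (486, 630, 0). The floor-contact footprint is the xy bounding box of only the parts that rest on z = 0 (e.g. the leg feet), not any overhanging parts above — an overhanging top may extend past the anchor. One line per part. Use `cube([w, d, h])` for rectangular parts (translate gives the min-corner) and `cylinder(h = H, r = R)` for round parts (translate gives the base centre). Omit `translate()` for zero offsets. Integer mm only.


// leg_h = 380 - 41 = 339
translate([210, 308, 339]) cube([276, 322, 41]);
translate([233, 331, 0]) cylinder(h = 339, r = 23);
translate([463, 331, 0]) cylinder(h = 339, r = 23);
translate([233, 607, 0]) cylinder(h = 339, r = 23);
translate([463, 607, 0]) cylinder(h = 339, r = 23);


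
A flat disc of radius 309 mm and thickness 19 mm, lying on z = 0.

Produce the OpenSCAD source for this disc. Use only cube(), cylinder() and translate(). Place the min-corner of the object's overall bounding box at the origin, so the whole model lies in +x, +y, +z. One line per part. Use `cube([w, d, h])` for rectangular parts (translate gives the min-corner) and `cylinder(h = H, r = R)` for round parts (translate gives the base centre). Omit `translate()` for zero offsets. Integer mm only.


translate([309, 309, 0]) cylinder(h = 19, r = 309);


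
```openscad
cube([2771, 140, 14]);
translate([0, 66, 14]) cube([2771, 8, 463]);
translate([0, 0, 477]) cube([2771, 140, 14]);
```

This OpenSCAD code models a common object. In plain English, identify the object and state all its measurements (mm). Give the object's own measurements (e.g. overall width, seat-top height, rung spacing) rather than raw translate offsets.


An I-beam lying along x, 2771 mm long. Overall section height 491 mm. Two flanges 140 mm wide (y) and 14 mm thick, one on the floor and one at the top; a web 8 mm thick runs between them, centred on the flange width.


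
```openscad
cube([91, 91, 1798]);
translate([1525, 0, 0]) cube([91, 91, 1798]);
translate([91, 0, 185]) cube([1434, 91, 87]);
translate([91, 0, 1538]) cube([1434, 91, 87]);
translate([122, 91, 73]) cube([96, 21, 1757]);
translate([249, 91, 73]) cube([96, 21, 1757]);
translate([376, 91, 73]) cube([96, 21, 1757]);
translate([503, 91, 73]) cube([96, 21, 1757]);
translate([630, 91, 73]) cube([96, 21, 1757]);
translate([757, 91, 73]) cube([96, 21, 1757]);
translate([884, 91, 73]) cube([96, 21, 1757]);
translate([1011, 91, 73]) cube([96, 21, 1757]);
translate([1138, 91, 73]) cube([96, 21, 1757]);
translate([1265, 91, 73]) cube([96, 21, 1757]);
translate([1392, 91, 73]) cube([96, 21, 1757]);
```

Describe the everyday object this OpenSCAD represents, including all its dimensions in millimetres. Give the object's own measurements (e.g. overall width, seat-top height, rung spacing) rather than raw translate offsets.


A fence section. Two 91×91 mm posts, 1798 mm tall, stand on the floor with a clear span of 1434 mm between their inner faces. Two horizontal rails of 91×87 mm section span the gap between the posts with their undersides at z = 185 mm and z = 1538 mm, flush with the posts' −y face. 11 pickets, each 96 mm wide, 21 mm thick and 1757 mm tall, are fixed to the +y face of the rails with their bottoms at z = 73 mm, spaced across the span with a 31 mm gap after the −x post and between neighbouring pickets, with 37 mm left before the +x post.


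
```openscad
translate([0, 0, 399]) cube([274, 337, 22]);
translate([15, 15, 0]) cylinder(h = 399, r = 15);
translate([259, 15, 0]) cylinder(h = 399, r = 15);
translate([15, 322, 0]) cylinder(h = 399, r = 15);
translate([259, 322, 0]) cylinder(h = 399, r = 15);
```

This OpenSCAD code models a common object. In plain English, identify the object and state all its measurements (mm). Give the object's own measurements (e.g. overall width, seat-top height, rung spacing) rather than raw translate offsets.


A simple wooden stool: a rectangular seat 274 mm (x) by 337 mm (y), 22 mm thick, top face at z = 421 mm, on four round legs, each 30 mm in diameter. The legs rest on z = 0, each leg's axis is inset half a diameter from the nearest pair of seat edges (so the leg's bounding box is flush with the corner).


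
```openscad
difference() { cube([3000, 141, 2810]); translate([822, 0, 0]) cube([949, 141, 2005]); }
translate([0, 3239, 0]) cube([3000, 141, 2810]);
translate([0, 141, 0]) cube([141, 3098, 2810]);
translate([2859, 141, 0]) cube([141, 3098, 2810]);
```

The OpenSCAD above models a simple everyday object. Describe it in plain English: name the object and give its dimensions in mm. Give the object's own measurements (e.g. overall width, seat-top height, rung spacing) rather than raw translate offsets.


A single room: four walls, each 2810 mm tall and 141 mm thick, enclosing an outside footprint 3000×3380 mm (x × y), no floor or roof. The front and back walls (−y and +y sides) run the full x-width; the side walls fit between their inner faces. A door opening 949 mm wide and 2005 mm tall is cut through the front wall from the floor up, its −x edge 822 mm from the wall's −x end.


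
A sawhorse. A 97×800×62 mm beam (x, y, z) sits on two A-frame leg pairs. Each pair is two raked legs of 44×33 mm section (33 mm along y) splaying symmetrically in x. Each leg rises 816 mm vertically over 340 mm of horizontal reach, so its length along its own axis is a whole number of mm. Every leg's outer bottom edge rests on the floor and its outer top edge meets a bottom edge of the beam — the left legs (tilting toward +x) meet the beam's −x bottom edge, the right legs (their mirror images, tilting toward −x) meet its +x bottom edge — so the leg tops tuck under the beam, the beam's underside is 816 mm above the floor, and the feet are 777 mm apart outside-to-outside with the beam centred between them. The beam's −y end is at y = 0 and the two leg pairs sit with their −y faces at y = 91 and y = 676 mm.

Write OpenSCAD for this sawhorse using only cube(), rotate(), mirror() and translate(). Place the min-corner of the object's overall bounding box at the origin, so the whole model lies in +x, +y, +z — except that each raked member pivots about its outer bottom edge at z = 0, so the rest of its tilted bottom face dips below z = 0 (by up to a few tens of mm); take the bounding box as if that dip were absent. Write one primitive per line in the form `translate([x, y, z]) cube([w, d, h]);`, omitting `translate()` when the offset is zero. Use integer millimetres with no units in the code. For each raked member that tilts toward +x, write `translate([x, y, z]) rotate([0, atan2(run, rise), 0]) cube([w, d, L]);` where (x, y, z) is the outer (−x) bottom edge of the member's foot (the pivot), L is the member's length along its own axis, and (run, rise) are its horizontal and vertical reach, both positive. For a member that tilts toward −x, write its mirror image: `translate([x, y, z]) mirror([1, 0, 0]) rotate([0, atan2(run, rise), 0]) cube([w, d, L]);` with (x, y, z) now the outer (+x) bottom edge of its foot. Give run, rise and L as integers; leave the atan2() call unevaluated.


translate([340, 0, 816]) cube([97, 800, 62]);
translate([0, 91, 0]) rotate([0, atan2(340, 816), 0]) cube([44, 33, 884]);
translate([777, 91, 0]) mirror([1, 0, 0]) rotate([0, atan2(340, 816), 0]) cube([44, 33, 884]);
translate([0, 676, 0]) rotate([0, atan2(340, 816), 0]) cube([44, 33, 884]);
translate([777, 676, 0]) mirror([1, 0, 0]) rotate([0, atan2(340, 816), 0]) cube([44, 33, 884]);


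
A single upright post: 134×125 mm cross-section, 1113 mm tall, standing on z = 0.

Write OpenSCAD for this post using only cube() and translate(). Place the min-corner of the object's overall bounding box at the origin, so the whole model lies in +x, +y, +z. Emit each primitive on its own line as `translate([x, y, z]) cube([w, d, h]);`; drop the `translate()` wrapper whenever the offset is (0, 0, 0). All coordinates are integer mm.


cube([134, 125, 1113]);


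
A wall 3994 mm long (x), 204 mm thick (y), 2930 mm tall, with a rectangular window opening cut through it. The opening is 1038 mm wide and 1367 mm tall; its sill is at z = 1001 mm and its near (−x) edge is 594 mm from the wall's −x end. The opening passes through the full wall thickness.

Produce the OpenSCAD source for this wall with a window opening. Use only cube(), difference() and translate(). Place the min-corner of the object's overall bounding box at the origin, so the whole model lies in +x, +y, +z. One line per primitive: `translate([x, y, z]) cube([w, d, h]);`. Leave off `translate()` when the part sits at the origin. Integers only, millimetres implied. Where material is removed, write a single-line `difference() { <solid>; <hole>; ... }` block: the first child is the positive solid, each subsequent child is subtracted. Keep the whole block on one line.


difference() { cube([3994, 204, 2930]); translate([594, 0, 1001]) cube([1038, 204, 1367]); }


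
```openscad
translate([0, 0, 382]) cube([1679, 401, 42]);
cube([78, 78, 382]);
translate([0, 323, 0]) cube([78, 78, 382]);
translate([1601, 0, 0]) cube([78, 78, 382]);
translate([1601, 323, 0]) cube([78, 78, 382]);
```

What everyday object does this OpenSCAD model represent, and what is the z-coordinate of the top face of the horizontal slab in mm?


A bench. The seat-top height is 424 mm.

A long slab on four corner posts — a bench. The slab sits at z = 382 with thickness 42, so the top is 382 + 42 = 424 mm.


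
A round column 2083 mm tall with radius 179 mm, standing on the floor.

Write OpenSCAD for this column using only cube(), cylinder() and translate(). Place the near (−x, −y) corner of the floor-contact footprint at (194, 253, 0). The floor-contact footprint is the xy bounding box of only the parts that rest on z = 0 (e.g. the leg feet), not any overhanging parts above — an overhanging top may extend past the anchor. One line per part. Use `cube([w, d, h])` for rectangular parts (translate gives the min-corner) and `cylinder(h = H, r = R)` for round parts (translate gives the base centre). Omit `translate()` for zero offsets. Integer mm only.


translate([373, 432, 0]) cylinder(h = 2083, r = 179);


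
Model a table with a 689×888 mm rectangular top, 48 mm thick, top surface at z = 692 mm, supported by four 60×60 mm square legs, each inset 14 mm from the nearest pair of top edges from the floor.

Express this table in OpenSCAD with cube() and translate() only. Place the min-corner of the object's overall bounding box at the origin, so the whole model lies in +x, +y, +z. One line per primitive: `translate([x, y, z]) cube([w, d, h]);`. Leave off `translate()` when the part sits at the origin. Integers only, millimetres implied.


translate([0, 0, 644]) cube([689, 888, 48]);
translate([14, 14, 0]) cube([60, 60, 644]);
translate([615, 14, 0]) cube([60, 60, 644]);
translate([14, 814, 0]) cube([60, 60, 644]);
translate([615, 814, 0]) cube([60, 60, 644]);


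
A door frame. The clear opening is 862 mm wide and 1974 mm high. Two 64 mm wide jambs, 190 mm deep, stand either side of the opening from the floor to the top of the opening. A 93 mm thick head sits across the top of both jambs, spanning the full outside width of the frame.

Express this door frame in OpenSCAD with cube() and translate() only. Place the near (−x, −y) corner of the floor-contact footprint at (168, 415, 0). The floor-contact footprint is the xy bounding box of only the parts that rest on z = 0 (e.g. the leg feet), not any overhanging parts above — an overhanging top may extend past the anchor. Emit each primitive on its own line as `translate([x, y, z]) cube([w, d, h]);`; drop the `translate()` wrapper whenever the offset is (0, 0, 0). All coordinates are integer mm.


translate([168, 415, 0]) cube([64, 190, 1974]);
translate([1094, 415, 0]) cube([64, 190, 1974]);
translate([168, 415, 1974]) cube([990, 190, 93]);


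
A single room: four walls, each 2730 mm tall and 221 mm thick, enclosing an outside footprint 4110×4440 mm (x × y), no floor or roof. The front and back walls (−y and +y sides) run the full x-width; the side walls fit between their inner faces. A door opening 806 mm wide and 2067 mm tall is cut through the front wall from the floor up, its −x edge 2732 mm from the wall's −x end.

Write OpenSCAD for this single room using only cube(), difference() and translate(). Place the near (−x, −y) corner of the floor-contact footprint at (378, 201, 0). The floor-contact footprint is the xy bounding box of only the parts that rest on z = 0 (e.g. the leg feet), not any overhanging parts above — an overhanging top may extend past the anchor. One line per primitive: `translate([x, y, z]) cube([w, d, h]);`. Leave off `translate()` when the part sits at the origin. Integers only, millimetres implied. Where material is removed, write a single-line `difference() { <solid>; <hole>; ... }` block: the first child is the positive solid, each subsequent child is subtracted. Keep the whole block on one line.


difference() { translate([378, 201, 0]) cube([4110, 221, 2730]); translate([3110, 201, 0]) cube([806, 221, 2067]); }
translate([378, 4420, 0]) cube([4110, 221, 2730]);
translate([378, 422, 0]) cube([221, 3998, 2730]);
translate([4267, 422, 0]) cube([221, 3998, 2730]);


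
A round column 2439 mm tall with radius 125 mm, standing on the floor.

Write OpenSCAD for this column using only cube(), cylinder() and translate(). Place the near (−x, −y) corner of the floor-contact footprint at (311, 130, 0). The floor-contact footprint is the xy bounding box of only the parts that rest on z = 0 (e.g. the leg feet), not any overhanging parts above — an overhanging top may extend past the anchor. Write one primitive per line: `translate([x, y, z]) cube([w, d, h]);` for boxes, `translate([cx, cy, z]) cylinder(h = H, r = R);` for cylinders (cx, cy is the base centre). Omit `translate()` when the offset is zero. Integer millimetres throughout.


translate([436, 255, 0]) cylinder(h = 2439, r = 125);


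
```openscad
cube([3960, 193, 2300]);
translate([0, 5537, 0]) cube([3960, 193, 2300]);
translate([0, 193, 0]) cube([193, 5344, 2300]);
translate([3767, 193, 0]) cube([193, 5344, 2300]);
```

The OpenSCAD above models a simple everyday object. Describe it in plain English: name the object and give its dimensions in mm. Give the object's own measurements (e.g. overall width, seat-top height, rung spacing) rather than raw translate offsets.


The wall frame of a small rectangular building: four walls, each 2300 mm tall and 193 mm thick, enclosing a footprint 3960 mm (x) by 5730 mm (y) outside-to-outside, with no floor or roof. The front and back walls (the −y and +y sides) span the full width; the two side walls fit between them.


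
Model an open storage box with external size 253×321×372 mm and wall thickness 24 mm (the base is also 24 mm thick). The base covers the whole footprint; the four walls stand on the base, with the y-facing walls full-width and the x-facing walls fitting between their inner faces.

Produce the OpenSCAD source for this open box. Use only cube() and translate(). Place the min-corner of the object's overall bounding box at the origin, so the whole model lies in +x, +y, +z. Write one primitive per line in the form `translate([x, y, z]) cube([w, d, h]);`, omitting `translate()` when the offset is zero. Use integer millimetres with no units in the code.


cube([253, 321, 24]);
translate([0, 0, 24]) cube([253, 24, 348]);
translate([0, 297, 24]) cube([253, 24, 348]);
translate([0, 24, 24]) cube([24, 273, 348]);
translate([229, 24, 24]) cube([24, 273, 348]);


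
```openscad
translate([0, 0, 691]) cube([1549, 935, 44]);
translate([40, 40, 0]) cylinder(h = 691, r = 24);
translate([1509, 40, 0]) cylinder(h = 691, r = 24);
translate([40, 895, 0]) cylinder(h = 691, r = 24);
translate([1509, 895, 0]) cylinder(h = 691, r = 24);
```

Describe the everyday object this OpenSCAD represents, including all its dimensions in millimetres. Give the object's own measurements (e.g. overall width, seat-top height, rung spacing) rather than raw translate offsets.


A table: top 1549 mm (x) × 935 mm (y), 44 mm thick, upper face at z = 735 mm, on four round legs of 48 mm diameter, each leg's bounding box inset 16 mm from the nearest pair of top edges from z = 0 to the bottom of the top.


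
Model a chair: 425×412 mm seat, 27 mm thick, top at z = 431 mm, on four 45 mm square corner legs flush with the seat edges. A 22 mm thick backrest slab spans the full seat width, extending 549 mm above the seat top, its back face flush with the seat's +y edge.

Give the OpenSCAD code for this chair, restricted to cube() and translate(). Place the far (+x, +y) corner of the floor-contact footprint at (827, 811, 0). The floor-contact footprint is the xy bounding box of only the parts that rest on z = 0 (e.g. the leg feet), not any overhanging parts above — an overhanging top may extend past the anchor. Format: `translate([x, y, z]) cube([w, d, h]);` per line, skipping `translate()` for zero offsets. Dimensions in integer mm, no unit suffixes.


translate([402, 399, 404]) cube([425, 412, 27]);
translate([402, 399, 0]) cube([45, 45, 404]);
translate([782, 399, 0]) cube([45, 45, 404]);
translate([402, 766, 0]) cube([45, 45, 404]);
translate([782, 766, 0]) cube([45, 45, 404]);
translate([402, 789, 431]) cube([425, 22, 549]);


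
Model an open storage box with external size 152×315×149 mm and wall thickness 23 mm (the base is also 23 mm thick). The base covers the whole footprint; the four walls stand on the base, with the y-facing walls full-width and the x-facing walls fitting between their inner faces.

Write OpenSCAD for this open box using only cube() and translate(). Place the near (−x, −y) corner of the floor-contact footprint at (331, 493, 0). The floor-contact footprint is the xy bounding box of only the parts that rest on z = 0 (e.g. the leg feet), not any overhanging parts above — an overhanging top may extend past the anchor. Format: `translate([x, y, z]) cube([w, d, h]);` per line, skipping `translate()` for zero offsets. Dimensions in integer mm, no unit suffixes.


translate([331, 493, 0]) cube([152, 315, 23]);
translate([331, 493, 23]) cube([152, 23, 126]);
translate([331, 785, 23]) cube([152, 23, 126]);
translate([331, 516, 23]) cube([23, 269, 126]);
translate([460, 516, 23]) cube([23, 269, 126]);
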